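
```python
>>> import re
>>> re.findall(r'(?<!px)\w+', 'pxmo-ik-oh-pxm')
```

['pxmo', 'ik', 'oh', 'pxm']

A negative assertion filters positions out without eating any characters.
With no groups in the pattern, `findall` gives back each whole match — 4 here.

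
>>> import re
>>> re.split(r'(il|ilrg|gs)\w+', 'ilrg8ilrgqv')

['', 'il', '']

Alternation tries branches left to right and keeps the first one that lets the overall match succeed at that position.
Matches to split on: at [0:11] → 'ilrg8ilrgqv'.
With a capturing group present, the delimiter's captured portion is kept in the result list.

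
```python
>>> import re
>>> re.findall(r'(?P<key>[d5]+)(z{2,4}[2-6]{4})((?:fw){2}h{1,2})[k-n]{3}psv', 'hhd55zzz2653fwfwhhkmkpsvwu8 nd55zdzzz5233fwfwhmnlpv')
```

[('d55', 'zzz2653', 'fwfwhh')]

Multiple groups make `findall` return tuples — one 3-tuple for the one match.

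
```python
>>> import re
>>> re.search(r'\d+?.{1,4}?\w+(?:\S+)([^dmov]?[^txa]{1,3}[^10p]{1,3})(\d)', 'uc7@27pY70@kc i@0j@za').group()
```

'7@27pY70@kc i@0'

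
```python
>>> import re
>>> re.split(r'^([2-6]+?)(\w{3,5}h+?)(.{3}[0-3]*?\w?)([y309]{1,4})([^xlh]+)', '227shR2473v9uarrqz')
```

The pattern matches anchored at the start of the string; then one or more of a character in [2-6] (lazy) (captured); then 3 to 5 of a word character, then one or more of a literal 'h' (lazy) (captured); then exactly 3 of any character, then zero or more of a character in [0-3] (lazy), then optionally a word character (captured); then 1 to 4 of one of [y309] (captured); then one or more of any character except [xlh] (captured).
`re.split` interleaves the captured-group text with the surrounding fragments.

['', '2', '27sh', 'R247', '3', 'v9uarrqz', '']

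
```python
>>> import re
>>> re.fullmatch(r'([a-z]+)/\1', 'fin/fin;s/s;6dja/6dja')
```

None

`re.fullmatch` is like wrapping the pattern in `^…$` (in single-line mode).
Here the string isn't matched end-to-end, so the call returns None.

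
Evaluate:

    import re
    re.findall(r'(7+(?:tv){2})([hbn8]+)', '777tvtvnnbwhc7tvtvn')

Pattern: one or more of the literal '7', then the literal 'tv' repeated 2 times (captured); then one or more of one of [hbn8] (captured).
Matches: at [0:10] match '777tvtvnnb', groups = ('777tvtv', 'nnb'); at [13:19] match '7tvtvn', groups = ('7tvtv', 'n').
Multiple groups make `findall` return tuples — one 2-tuple for each match.

[('777tvtv', 'nnb'), ('7tvtv', 'n')]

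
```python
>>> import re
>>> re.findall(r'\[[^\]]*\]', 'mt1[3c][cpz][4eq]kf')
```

Matches: at [3:7] → '[3c]'; at [7:12] → '[cpz]'; at [12:17] → '[4eq]'.
With no groups in the pattern, `findall` gives back each whole match — 3 here.

['[3c]', '[cpz]', '[4eq]']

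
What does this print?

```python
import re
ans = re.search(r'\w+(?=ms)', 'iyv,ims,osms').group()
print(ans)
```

i

The `(?=…)`/`(?<=…)` assertion just peeks at neighbouring text; it doesn't advance the match position.
Unlike `match`, `search` isn't anchored — it looks for the pattern anywhere in the string.
The match spans [4:5] → 'i'.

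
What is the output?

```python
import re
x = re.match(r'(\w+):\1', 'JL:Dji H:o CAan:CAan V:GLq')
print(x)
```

The backreference `\1` re-matches whatever the first group consumed, character for character.
`match` is anchored at position 0; if the pattern doesn't fit there, it returns None.
Here the pattern fails at index 0, so the call returns None.

None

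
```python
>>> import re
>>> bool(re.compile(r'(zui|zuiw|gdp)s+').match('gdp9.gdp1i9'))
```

False

`re.match` won't scan ahead — the pattern has to work from the very first character.
Here the string doesn't start with a match, so the call returns None, and `bool(None)` is False.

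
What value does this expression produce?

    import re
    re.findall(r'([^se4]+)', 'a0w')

['a0w']

This matches one or more of any character except [se4] (captured).
Scanning left to right: at [0:3] match 'a0w', group 1 = 'a0w'.
Because there's exactly one group, `findall` drops the full match and keeps group 1 from the one hit.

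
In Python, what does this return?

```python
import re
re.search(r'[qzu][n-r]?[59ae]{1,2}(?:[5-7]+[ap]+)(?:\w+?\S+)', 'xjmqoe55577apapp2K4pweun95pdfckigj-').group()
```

Pattern: one of [qzu], then optionally a character in [n-r], then 1 to 2 of one of [59ae]; then one or more of a character in [5-7], then one or more of one of [ap] (non-capturing group); then one or more of a word character (lazy), then one or more of a non-whitespace character (non-capturing group).
`re.search` scans for the first position where the pattern succeeds.
The match spans [3:35] → 'qoe55577apapp2K4pweun95pdfckigj-'.

'qoe55577apapp2K4pweun95pdfckigj-'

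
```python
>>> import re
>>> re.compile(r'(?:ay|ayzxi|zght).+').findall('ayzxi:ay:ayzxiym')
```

Since nothing is captured, `findall` lists the 1 matched substring directly.

['ayzxi:ay:ayzxiym']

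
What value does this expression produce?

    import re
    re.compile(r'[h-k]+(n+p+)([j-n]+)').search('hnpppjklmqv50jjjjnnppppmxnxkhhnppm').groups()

The match spans [0:9] → 'hnpppjklm'.
Captured: group 1 = 'nppp', group 2 = 'jklm'.

('nppp', 'jklm')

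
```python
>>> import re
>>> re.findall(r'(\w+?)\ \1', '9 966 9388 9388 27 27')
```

`\1` is not a pattern — it's the concrete string captured by group 1, re-applied verbatim.
One capturing group, so `findall` returns just the captured substring from each match — 3 in all.

['9', '9388', '27']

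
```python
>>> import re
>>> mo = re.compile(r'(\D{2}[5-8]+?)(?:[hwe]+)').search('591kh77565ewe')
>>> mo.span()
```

(3, 13)

Pattern: exactly 2 of a non-digit, then one or more of a character in [5-8] (lazy) (captured); then one or more of one of [hwe] (non-capturing group).
Unlike `match`, `search` isn't anchored — it looks for the pattern anywhere in the string.
The match spans [3:13] → 'kh77565ewe'.
Captured: group 1 = 'kh77565'.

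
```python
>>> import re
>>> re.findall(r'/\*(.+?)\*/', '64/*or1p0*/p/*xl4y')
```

['or1p0']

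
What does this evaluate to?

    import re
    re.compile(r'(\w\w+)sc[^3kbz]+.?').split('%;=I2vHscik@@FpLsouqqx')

['%;=', 'I2vH', '@@FpLsouqqx']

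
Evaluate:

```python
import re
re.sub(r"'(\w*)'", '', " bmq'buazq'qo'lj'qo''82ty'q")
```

" bmqqoqo82ty'q"

`sub` substitutes '' at each match site.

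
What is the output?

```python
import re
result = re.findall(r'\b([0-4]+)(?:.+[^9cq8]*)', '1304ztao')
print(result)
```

['1304']

Pattern: a word boundary (`\b`, zero-width); then one or more of a character in [0-4] (captured); then one or more of any character, then zero or more of any character except [9cq8] (non-capturing group).
Matches: at [0:8] match '1304ztao', group 1 = '1304'.
Because there's exactly one group, `findall` drops the full match and keeps group 1 from the one hit.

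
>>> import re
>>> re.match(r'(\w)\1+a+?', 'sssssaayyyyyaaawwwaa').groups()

('s',)

The backreference `\1` re-matches whatever the first group consumed, character for character.
`re.match` only tries the pattern at the start of the string.
The match spans [0:6] → 'sssssa'.
Captured: group 1 = 's'.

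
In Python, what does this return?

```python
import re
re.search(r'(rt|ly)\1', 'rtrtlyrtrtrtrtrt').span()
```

(0, 4)

`\1` has to match the exact text group 1 already captured.
`re.search` scans for the first position where the pattern succeeds.
The match spans [0:4] → 'rtrt'.
Captured: group 1 = 'rt'.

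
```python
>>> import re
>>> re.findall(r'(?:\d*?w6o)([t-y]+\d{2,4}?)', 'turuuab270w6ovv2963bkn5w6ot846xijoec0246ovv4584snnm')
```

['vv29', 't84']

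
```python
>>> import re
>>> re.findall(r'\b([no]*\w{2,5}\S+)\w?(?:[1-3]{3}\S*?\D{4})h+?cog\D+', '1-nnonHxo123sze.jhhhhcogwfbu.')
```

The pattern matches a word boundary (`\b`, zero-width); then zero or more of one of [no], then 2 to 5 of a word character, then one or more of a non-whitespace character (captured); then optionally a word character; then exactly 3 of a character in [1-3], then zero or more of a non-whitespace character (lazy), then exactly 4 of a non-digit (non-capturing group); then one or more of the literal 'h' (lazy), then the literal 'cog', then one or more of a non-digit.
Because there's exactly one group, `findall` drops the full match and keeps group 1 from the one hit.

['nnonHxo']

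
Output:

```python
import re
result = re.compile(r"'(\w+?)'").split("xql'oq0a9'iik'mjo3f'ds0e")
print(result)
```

['xql', 'oq0a9', 'iik', 'mjo3f', 'ds0e']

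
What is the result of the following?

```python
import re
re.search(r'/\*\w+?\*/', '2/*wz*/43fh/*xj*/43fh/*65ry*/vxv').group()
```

The match spans [1:7] → '/*wz*/'.

'/*wz*/'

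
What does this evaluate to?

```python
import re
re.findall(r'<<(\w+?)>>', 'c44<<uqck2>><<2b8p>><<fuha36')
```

Walking the string: at [3:12] match '<<uqck2>>', group 1 = 'uqck2'; at [12:20] match '<<2b8p>>', group 1 = '2b8p'.
One capturing group, so `findall` returns just the captured substring from each match — 2 in all.

['uqck2', '2b8p']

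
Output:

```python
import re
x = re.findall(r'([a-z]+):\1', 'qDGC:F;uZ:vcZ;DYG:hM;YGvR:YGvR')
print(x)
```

[]

`findall` collects group 1 from each match (0 total).
Nothing in the string satisfies the pattern, so the list is empty.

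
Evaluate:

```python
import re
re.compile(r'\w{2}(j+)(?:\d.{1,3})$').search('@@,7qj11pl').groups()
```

('j',)

The match spans [3:10] → '7qj11pl'.
Captured: group 1 = 'j'.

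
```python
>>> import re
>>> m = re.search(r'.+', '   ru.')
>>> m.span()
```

(0, 6)

The match spans [0:6] → '   ru.'.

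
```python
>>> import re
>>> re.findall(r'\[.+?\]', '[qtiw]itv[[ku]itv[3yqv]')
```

['[qtiw]', '[[ku]', '[3yqv]']

The `?` after the quantifier makes it lazy — it takes as little as possible before letting the rest of the pattern try.
Since nothing is captured, `findall` lists the 3 matched substrings directly.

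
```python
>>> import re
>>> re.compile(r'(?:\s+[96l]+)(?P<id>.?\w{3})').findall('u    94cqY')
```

['4cqY']

The pattern matches one or more of whitespace, then one or more of one of [96l] (non-capturing group); then optionally any character, then exactly 3 of a word character (captured as 'id').
Matches: at [1:10] match '    94cqY', group 1 = '4cqY'.
With a single group, `findall` returns only what that group captured — 1 item.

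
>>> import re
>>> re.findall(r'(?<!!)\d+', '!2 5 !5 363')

['5', '363']

A negative assertion filters positions out without eating any characters.
With no groups in the pattern, `findall` gives back each whole match — 2 here.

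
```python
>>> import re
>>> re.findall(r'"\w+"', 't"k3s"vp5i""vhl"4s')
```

['"k3s"', '"vhl"']

With no groups in the pattern, `findall` gives back each whole match — 2 here.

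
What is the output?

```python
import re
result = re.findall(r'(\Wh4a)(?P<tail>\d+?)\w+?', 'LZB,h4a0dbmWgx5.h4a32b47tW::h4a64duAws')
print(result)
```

The pattern matches a non-word character, then the literal 'h4a' (captured); then one or more of a digit (lazy) (captured as 'tail'); then one or more of a word character (lazy).
A `+?`/`*?`/`{m,n}?` starts at its minimum and grows only as far as needed for what follows to match.
Walking the string: at [3:9] match ',h4a0d', groups = (',h4a', '0'); at [15:21] match '.h4a32', groups = ('.h4a', '3'); at [27:33] match ':h4a64', groups = (':h4a', '6').
Multiple groups make `findall` return tuples — one 2-tuple for each match.

[(',h4a', '0'), ('.h4a', '3'), (':h4a', '6')]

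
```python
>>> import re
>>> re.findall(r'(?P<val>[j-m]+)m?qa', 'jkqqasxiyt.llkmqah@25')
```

Pattern: one or more of a character in [j-m] (captured as 'val'); then optionally a literal 'm', then the literal 'qa'.
Matches: at [11:17] match 'llkmqa', group 1 = 'llkm'.
One capturing group, so `findall` returns just the captured substring from the one match — 1 in all.

['llkm']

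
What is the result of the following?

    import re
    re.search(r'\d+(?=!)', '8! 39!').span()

(0, 1)

The `(?=…)`/`(?<=…)` assertion just peeks at neighbouring text; it doesn't advance the match position.
`re.search` tries every starting position until one works.
The match spans [0:1] → '8'.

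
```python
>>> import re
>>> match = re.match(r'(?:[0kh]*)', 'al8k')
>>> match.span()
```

(0, 0)

`re.match` won't scan ahead — the pattern has to work from the very first character.
The match spans [0:0] → ''.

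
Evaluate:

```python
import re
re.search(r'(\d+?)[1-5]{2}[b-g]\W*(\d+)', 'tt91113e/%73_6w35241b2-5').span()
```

(2, 12)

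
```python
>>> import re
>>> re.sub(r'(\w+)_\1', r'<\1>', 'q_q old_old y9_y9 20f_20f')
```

'<q> <old> <y9> <20f>'

A backreference is literal: `\1` must see the identical characters the first group matched.
Matches: at [0:3] → 'q_q'; at [4:11] → 'old_old'; at [12:17] → 'y9_y9'; at [18:25] → '20f_20f'.
The replacement refers to a captured group, so each match is rewritten using its own captured text.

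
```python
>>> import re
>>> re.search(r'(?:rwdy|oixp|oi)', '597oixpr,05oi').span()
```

(3, 7)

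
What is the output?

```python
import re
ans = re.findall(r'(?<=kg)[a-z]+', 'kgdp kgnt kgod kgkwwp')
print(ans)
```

['dp', 'nt', 'od', 'kwwp']

Lookahead/lookbehind check context without consuming it, so the matched span excludes the asserted characters.
Walking the string: at [2:4] → 'dp'; at [7:9] → 'nt'; at [12:14] → 'od'; at [17:21] → 'kwwp'.
`findall` yields the raw match text (4 of them) because the pattern has no groups.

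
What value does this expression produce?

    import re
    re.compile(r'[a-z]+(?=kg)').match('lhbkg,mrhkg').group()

The `(?=…)`/`(?<=…)` assertion just peeks at neighbouring text; it doesn't advance the match position.
`re.match` won't scan ahead — the pattern has to work from the very first character.
The match spans [0:3] → 'lhb'.

'lhb'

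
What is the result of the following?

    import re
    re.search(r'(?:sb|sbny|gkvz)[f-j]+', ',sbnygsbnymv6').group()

'sbnyg'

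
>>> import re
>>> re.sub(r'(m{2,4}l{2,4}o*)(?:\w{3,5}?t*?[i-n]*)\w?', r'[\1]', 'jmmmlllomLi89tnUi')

The replacement refers to a captured group, so each match is rewritten using its own captured text.

'j[mmmlllo]9tnUi'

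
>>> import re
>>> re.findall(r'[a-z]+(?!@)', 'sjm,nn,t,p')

A negative assertion filters positions out without eating any characters.
Walking the string: at [0:3] → 'sjm'; at [4:6] → 'nn'; at [7:8] → 't'; at [9:10] → 'p'.
Since nothing is captured, `findall` lists the 4 matched substrings directly.

['sjm', 'nn', 't', 'p']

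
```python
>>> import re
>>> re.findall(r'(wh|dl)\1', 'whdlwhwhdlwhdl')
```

['wh']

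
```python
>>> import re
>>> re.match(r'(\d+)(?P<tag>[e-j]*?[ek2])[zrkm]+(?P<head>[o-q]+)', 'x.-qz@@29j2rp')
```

None

The pattern matches one or more of a digit (captured); then zero or more of a character in [e-j] (lazy), then one of [ek2] (captured as 'tag'); then one or more of one of [zrkm]; then one or more of a character in [o-q] (captured as 'head').
`match` is anchored at position 0; if the pattern doesn't fit there, it returns None.
Here the string doesn't start with a match, so the call returns None.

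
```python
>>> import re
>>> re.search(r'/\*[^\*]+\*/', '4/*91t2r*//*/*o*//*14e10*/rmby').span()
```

(1, 10)

Unlike `match`, `search` isn't anchored — it looks for the pattern anywhere in the string.
The match spans [1:10] → '/*91t2r*/'.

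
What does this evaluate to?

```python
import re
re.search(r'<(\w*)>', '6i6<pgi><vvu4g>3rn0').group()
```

The match spans [3:8] → '<pgi>'.

'<pgi>'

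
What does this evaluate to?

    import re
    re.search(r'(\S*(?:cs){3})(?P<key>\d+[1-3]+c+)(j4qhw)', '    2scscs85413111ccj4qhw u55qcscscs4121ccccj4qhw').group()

'u55qcscscs4121ccccj4qhw'

Pattern: zero or more of a non-whitespace character, then the literal 'cs' repeated 3 times (captured); then one or more of a digit, then one or more of a character in [1-3], then one or more of the literal 'c' (captured as 'key'); then the literal 'j4q', then the literal 'hw' (captured).
`search` walks the string left to right and returns the first match it finds.
The match spans [26:49] → 'u55qcscscs4121ccccj4qhw'.
Captured: group 1 = 'u55qcscscs', group 2 = '4121cccc', group 3 = 'j4qhw'.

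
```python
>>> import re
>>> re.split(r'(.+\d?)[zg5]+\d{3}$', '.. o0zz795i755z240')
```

The pattern matches one or more of any character, then optionally a digit (captured); then one or more of one of [zg5], then exactly 3 of a digit; then anchored at the end.
Matches to split on: at [0:18] → '.. o0zz795i755z240'.
With a capturing group present, the delimiter's captured portion is kept in the result list.

['', '.. o0zz795i755', '']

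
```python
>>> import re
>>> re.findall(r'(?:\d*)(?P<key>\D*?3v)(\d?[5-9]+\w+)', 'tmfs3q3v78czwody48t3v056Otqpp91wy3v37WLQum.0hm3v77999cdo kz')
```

[('q3v', '78czwody48t3v056Otqpp91wy3v37WLQum'), ('hm3v', '77999cdo')]

This matches zero or more of a digit (non-capturing group); then zero or more of a non-digit (lazy), then the literal '3v' (captured as 'key'); then optionally a digit, then one or more of a character in [5-9], then one or more of a word character (captured).
Matches: at [4:42] match '3q3v78czwody48t3v056Otqpp91wy3v37WLQum', groups = ('q3v', '78czwody48t3v056Otqpp91wy3v37WLQum'); at [43:56] match '0hm3v77999cdo', groups = ('hm3v', '77999cdo').
2 groups means each result is a tuple of 2 captured strings — 2 here.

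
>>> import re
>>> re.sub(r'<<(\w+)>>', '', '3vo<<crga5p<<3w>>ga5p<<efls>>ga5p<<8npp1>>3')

Matches: at [11:17] → '<<3w>>'; at [21:29] → '<<efls>>'; at [33:42] → '<<8npp1>>'.
Each match is replaced by ''.

'3vo<<crga5pga5pga5p3'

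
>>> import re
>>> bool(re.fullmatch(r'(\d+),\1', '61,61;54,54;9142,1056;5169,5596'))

False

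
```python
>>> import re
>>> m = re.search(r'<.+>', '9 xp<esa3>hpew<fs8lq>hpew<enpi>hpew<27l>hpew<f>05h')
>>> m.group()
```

'<esa3>hpew<fs8lq>hpew<enpi>hpew<27l>hpew<f>'

`re.search` tries every starting position until one works.
The match spans [4:47] → '<esa3>hpew<fs8lq>hpew<enpi>hpew<27l>hpew<f>'.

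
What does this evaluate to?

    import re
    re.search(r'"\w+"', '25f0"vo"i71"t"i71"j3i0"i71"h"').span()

The match spans [4:8] → '"vo"'.

(4, 8)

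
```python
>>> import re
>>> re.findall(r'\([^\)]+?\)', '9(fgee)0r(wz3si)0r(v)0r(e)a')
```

Scanning left to right: at [1:7] → '(fgee)'; at [9:16] → '(wz3si)'; at [18:21] → '(v)'; at [23:26] → '(e)'.
With no groups in the pattern, `findall` gives back each whole match — 4 here.

['(fgee)', '(wz3si)', '(v)', '(e)']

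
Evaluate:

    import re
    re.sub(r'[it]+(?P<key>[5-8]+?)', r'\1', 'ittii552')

The replacement refers to a captured group, so each match is rewritten using its own captured text.

'552'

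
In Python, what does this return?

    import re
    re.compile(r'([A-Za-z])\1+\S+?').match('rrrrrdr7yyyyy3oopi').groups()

('r',)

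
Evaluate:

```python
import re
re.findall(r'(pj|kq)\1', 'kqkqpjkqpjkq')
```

['kq']

`\1` has to match the exact text group 1 already captured.
`findall` collects group 1 from the one match (1 total).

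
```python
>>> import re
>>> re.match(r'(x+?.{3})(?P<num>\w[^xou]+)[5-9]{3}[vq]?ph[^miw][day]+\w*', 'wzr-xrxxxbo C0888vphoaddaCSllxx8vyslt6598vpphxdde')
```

The pattern matches one or more of a literal 'x' (lazy), then exactly 3 of any character (captured); then a word character, then one or more of any character except [xou] (captured as 'num'); then exactly 3 of a character in [5-9], then optionally one of [vq], then the literal 'ph'; then any character except [miw], then one or more of one of [day], then zero or more of a word character.
With `match`, the pattern is implicitly anchored at the beginning.
Here the string doesn't start with a match, so the call returns None.

None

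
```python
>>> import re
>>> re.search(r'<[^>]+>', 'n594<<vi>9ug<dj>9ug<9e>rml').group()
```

The match spans [4:9] → '<<vi>'.

'<<vi>'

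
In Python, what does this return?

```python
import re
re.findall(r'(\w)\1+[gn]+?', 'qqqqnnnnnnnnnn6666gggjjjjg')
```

['q', 'n', '6', 'j']

`\1` has to match the exact text group 1 already captured.
One capturing group, so `findall` returns just the captured substring from each match — 4 in all.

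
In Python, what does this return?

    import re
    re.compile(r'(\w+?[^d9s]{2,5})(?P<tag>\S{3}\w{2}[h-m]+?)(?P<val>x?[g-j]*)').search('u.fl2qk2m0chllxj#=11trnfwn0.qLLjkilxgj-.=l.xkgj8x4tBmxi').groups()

The pattern matches one or more of a word character (lazy), then 2 to 5 of any character except [d9s] (captured); then exactly 3 of a non-whitespace character, then exactly 2 of a word character, then one or more of a character in [h-m] (lazy) (captured as 'tag'); then optionally a literal 'x', then zero or more of a character in [g-j] (captured as 'val').
With the lazy modifier that quantifier settles for the fewest repetitions that let the rest of the pattern succeed (the atoms after it are unaffected and can still be greedy).
`re.search` tries every starting position until one works.
The match spans [0:12] → 'u.fl2qk2m0ch'.
Captured: group 1 = 'u.fl2q', group 2 = 'k2m0ch', group 3 = ''.

('u.fl2q', 'k2m0ch', '')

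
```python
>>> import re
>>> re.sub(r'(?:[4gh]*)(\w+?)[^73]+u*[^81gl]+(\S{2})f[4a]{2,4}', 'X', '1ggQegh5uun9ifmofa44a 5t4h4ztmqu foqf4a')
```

Pattern: zero or more of one of [4gh] (non-capturing group); then one or more of a word character (lazy) (captured); then one or more of any character except [73], then zero or more of the literal 'u', then one or more of any character except [81gl]; then exactly 2 of a non-whitespace character (captured); then a literal 'f', then 2 to 4 of one of [4a].
Each match is replaced by 'X'.

'X'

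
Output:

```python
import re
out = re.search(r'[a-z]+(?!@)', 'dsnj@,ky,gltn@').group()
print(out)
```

The negative lookahead/lookbehind blocks any match where the forbidden context is present.
`re.search` tries every starting position until one works.
The match spans [0:3] → 'dsn'.

dsn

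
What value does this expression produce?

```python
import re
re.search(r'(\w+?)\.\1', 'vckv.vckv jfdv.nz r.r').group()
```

The backreference `\1` re-matches whatever the first group consumed, character for character.
`search` walks the string left to right and returns the first match it finds.
The match spans [0:9] → 'vckv.vckv'.
Captured: group 1 = 'vckv'.

'vckv.vckv'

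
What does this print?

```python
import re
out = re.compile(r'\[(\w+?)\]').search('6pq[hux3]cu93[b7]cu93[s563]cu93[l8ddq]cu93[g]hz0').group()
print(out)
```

[hux3]

Unlike `match`, `search` isn't anchored — it looks for the pattern anywhere in the string.
The match spans [3:9] → '[hux3]'.
Captured: group 1 = 'hux3'.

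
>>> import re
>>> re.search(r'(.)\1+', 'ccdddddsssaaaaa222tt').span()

(0, 2)

The backreference `\1` re-matches whatever the first group consumed, character for character.
Unlike `match`, `search` isn't anchored — it looks for the pattern anywhere in the string.
The match spans [0:2] → 'cc'.
Captured: group 1 = 'c'.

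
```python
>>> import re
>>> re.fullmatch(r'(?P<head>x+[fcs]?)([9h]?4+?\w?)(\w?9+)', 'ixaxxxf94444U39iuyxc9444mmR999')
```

None

`re.fullmatch` is like wrapping the pattern in `^…$` (in single-line mode).
Here there's no way to consume every character, so the call returns None.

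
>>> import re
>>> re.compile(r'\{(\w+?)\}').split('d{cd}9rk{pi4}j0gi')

Matches to split on: at [1:5] → '{cd}'; at [8:13] → '{pi4}'.
With a capturing group present, the delimiter's captured portion is kept in the result list.

['d', 'cd', '9rk', 'pi4', 'j0gi']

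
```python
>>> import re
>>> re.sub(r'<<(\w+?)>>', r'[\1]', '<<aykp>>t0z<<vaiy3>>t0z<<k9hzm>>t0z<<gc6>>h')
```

Matches: at [0:8] → '<<aykp>>'; at [11:20] → '<<vaiy3>>'; at [23:32] → '<<k9hzm>>'; at [35:42] → '<<gc6>>'.
The replacement refers to a captured group, so each match is rewritten using its own captured text.

'[aykp]t0z[vaiy3]t0z[k9hzm]t0z[gc6]h'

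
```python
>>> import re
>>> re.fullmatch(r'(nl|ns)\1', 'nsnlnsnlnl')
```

`fullmatch` succeeds only if the pattern covers the string from start to end.
Here there's no way to consume every character, so the call returns None.

None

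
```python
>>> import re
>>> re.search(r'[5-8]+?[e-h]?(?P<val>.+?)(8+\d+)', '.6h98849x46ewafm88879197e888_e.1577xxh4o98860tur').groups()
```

('9', '8849')

Pattern: one or more of a character in [5-8] (lazy), then optionally a character in [e-h]; then one or more of any character (lazy) (captured as 'val'); then one or more of the literal '8', then one or more of a digit (captured).
A `+?`/`*?`/`{m,n}?` starts at its minimum and grows only as far as needed for what follows to match.
`re.search` scans for the first position where the pattern succeeds.
The match spans [1:8] → '6h98849'.
Captured: group 1 = '9', group 2 = '8849'.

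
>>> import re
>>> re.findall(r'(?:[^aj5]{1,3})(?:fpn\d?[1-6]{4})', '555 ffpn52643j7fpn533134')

[' ffpn52643', '7fpn53313']

Pattern: 1 to 3 of any character except [aj5] (non-capturing group); then the literal 'fpn', then optionally a digit, then exactly 4 of a character in [1-6] (non-capturing group).
Scanning left to right: at [3:13] → ' ffpn52643'; at [14:23] → '7fpn53313'.
Since nothing is captured, `findall` lists the 2 matched substrings directly.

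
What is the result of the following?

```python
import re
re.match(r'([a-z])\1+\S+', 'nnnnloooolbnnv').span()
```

(0, 14)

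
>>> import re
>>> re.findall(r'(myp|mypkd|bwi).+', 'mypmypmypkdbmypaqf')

Scanning left to right: at [0:18] match 'mypmypmypkdbmypaqf', group 1 = 'myp'.
With a single group, `findall` returns only what that group captured — 1 item.

['myp']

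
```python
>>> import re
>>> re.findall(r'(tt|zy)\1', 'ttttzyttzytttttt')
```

['tt', 'tt']

A backreference is literal: `\1` must see the identical characters the first group matched.
One capturing group, so `findall` returns just the captured substring from each match — 2 in all.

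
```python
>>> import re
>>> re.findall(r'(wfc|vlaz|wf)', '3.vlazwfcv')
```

['vlaz', 'wfc']

The regex engine tests alternatives in the order written; an earlier branch that matches wins even if a later one would match more.
Walking the string: at [2:6] match 'vlaz', group 1 = 'vlaz'; at [6:9] match 'wfc', group 1 = 'wfc'.
One capturing group, so `findall` returns just the captured substring from each match — 2 in all.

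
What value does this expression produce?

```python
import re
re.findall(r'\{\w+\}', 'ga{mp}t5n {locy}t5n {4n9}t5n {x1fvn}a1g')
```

No capturing groups, so `findall` returns the 4 full match strings.

['{mp}', '{locy}', '{4n9}', '{x1fvn}']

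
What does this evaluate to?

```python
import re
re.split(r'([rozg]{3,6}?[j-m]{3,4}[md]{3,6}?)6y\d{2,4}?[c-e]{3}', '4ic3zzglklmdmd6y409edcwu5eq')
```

['4ic3', 'zzglklmdmd', 'wu5eq']

This matches 3 to 6 of one of [rozg] (lazy), then 3 to 4 of a character in [j-m], then 3 to 6 of one of [md] (lazy) (captured); then the literal '6y', then 2 to 4 of a digit (lazy), then exactly 3 of a character in [c-e].
With a capturing group present, the delimiter's captured portion is kept in the result list.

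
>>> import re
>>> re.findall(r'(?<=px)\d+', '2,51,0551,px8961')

['8961']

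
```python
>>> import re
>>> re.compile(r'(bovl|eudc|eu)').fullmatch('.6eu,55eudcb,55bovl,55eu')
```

`re.fullmatch` requires the pattern to consume the entire string.
Here there's no way to consume every character, so the call returns None.

None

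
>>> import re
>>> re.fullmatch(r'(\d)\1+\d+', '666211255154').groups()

('6',)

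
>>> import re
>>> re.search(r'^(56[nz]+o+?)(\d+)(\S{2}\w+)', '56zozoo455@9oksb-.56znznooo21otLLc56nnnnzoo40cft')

This matches anchored at the start of the string; then the literal '56', then one or more of one of [nz], then one or more of the literal 'o' (lazy) (captured); then one or more of a digit (captured); then exactly 2 of a non-whitespace character, then one or more of a word character (captured).
Unlike `match`, `search` isn't anchored — it looks for the pattern anywhere in the string.
Here the pattern never matches, so the call returns None.

None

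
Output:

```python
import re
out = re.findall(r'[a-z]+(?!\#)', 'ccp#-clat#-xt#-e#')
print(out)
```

The negative lookahead/lookbehind blocks any match where the forbidden context is present.
Walking the string: at [0:2] → 'cc'; at [5:8] → 'cla'; at [11:12] → 'x'.
`findall` yields the raw match text (3 of them) because the pattern has no groups.

['cc', 'cla', 'x']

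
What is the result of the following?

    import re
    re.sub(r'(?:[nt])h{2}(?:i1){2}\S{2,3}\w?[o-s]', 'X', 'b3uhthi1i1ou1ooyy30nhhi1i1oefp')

`sub` substitutes 'X' at each match site.

'b3uhthi1i1ou1ooyy30X'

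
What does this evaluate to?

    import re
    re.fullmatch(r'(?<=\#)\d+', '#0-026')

None

Lookahead/lookbehind check context without consuming it, so the matched span excludes the asserted characters.
`fullmatch` succeeds only if the pattern covers the string from start to end.
Here the pattern can't cover the whole string, so the call returns None.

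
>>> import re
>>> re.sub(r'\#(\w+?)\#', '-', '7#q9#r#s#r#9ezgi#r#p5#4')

'7-r-r-r-4'

Matches: at [1:5] → '#q9#'; at [6:9] → '#s#'; at [10:17] → '#9ezgi#'; at [18:22] → '#p5#'.
Every occurrence is swapped for '-'.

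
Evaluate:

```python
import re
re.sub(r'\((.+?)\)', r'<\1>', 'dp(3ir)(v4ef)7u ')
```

'dp<3ir><v4ef>7u '

Matches: at [2:7] → '(3ir)'; at [7:13] → '(v4ef)'.
The replacement refers to a captured group, so each match is rewritten using its own captured text.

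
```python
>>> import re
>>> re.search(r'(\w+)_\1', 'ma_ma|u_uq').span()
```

(0, 5)

A backreference is literal: `\1` must see the identical characters the first group matched.
Unlike `match`, `search` isn't anchored — it looks for the pattern anywhere in the string.
The match spans [0:5] → 'ma_ma'.
Captured: group 1 = 'ma'.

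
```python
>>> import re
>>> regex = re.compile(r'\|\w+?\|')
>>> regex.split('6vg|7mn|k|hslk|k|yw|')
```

['6vg', 'k', 'k', '']

Splitting on the pattern gives 4 pieces.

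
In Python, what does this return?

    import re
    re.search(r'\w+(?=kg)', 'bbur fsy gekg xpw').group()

The `(?=…)`/`(?<=…)` assertion just peeks at neighbouring text; it doesn't advance the match position.
`re.search` scans for the first position where the pattern succeeds.
The match spans [9:11] → 'ge'.

'ge'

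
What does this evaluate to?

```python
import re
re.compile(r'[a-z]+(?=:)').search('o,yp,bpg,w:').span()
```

(9, 10)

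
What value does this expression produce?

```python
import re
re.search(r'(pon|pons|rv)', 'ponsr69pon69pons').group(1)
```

'pon'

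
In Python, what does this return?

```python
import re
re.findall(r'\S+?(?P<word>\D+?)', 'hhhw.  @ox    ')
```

With the lazy modifier that quantifier settles for the fewest repetitions that let the rest of the pattern succeed (the atoms after it are unaffected and can still be greedy).
One capturing group, so `findall` returns just the captured substring from each match — 5 in all.

['h', 'w', ' ', 'o', ' ']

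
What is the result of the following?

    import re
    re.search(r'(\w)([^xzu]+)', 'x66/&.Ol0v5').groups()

This matches a word character (captured); then one or more of any character except [xzu] (captured).
`search` walks the string left to right and returns the first match it finds.
The match spans [0:11] → 'x66/&.Ol0v5'.
Captured: group 1 = 'x', group 2 = '66/&.Ol0v5'.

('x', '66/&.Ol0v5')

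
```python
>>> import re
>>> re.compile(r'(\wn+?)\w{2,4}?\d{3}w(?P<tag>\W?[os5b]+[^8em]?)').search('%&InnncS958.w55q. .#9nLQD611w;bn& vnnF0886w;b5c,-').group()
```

'9nLQD611w;bn'

Pattern: a word character, then one or more of a literal 'n' (lazy) (captured); then 2 to 4 of a word character (lazy), then exactly 3 of a digit, then the literal 'w'; then optionally a non-word character, then one or more of one of [os5b], then optionally any character except [8em] (captured as 'tag').
Unlike `match`, `search` isn't anchored — it looks for the pattern anywhere in the string.
The match spans [20:32] → '9nLQD611w;bn'.
Captured: group 1 = '9n', group 2 = ';bn'.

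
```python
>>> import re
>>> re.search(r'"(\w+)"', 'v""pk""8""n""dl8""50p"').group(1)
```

'pk'

Unlike `match`, `search` isn't anchored — it looks for the pattern anywhere in the string.
The match spans [2:6] → '"pk"'.
Captured: group 1 = 'pk'.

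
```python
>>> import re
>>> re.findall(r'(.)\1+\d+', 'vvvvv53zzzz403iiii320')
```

['v', 'z', 'i']

A backreference is literal: `\1` must see the identical characters the first group matched.
`findall` collects group 1 from each match (3 total).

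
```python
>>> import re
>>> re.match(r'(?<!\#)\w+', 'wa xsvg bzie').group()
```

A negative assertion filters positions out without eating any characters.
`re.match` only tries the pattern at the start of the string.
The match spans [0:2] → 'wa'.

'wa'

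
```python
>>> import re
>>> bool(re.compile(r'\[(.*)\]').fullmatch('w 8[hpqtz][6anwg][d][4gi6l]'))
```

False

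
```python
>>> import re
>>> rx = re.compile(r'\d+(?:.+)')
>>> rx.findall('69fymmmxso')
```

['69fymmmxso']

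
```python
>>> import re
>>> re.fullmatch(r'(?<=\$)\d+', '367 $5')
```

None

`re.fullmatch` is like wrapping the pattern in `^…$` (in single-line mode).
Here there's no way to consume every character, so the call returns None.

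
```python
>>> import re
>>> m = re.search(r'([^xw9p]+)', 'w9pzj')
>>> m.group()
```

This matches one or more of any character except [xw9p] (captured).
`re.search` scans for the first position where the pattern succeeds.
The match spans [3:5] → 'zj'.
Captured: group 1 = 'zj'.

'zj'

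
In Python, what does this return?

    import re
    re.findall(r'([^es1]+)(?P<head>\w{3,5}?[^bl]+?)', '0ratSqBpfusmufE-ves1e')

The pattern matches one or more of any character except [es1] (captured); then 3 to 5 of a word character (lazy), then one or more of any character except [bl] (lazy) (captured as 'head').
Lazy quantifiers expand one character at a time until the remainder of the pattern can match.
Scanning left to right: at [0:14] match '0ratSqBpfusmuf', groups = ('0ratSqBpfu', 'smuf'); at [14:21] match 'E-ves1e', groups = ('E-v', 'es1e').
With 2 capturing groups, `findall` returns a 2-tuple per match.

[('0ratSqBpfu', 'smuf'), ('E-v', 'es1e')]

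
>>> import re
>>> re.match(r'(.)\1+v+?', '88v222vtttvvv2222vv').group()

'88v'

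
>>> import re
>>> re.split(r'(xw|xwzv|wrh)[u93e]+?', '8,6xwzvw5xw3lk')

['8,6xwzvw5', 'xw', 'lk']

Matches to split on: at [9:12] → 'xw3'.
Because the pattern has a capturing group, `split` also inserts each captured text between the pieces.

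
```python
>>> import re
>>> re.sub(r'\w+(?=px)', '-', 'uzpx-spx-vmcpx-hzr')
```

'-px--px--px-hzr'

The positive lookaround only admits positions where the adjacent text matches; those characters stay outside the span.
Each match is replaced by '-'.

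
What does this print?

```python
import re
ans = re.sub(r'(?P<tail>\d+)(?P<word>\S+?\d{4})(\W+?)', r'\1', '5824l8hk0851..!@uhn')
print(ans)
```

5824.!@uhn

The pattern matches one or more of a digit (captured as 'tail'); then one or more of a non-whitespace character (lazy), then exactly 4 of a digit (captured as 'word'); then one or more of a non-word character (lazy) (captured).
Lazy quantifiers expand one character at a time until the remainder of the pattern can match.
Matches: at [0:13] → '5824l8hk0851.'.
The replacement refers to a captured group, so each match is rewritten using its own captured text.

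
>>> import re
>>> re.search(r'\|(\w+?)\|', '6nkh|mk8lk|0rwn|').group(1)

'mk8lk'

`search` walks the string left to right and returns the first match it finds.
The match spans [4:11] → '|mk8lk|'.
Captured: group 1 = 'mk8lk'.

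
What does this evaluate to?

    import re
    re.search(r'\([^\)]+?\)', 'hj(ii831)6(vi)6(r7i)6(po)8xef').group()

`search` walks the string left to right and returns the first match it finds.
The match spans [2:9] → '(ii831)'.

'(ii831)'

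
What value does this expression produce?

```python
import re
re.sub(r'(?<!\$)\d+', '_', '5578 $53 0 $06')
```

'_ $5_ _ $0_'

The negative lookaround is zero-width — it rules out positions where the adjacent text would match, without consuming anything.
Matches: at [0:4] → '5578'; at [7:8] → '3'; at [9:10] → '0'; at [13:14] → '6'.
Each match is replaced by '_'.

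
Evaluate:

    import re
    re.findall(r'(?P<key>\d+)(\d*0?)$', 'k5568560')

[('5568560', '')]

Multiple groups make `findall` return tuples — one 2-tuple for the one match.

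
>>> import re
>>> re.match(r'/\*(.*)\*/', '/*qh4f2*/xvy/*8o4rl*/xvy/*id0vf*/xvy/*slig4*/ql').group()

'/*qh4f2*/xvy/*8o4rl*/xvy/*id0vf*/xvy/*slig4*/'

`re.match` only tries the pattern at the start of the string.
The match spans [0:45] → '/*qh4f2*/xvy/*8o4rl*/xvy/*id0vf*/xvy/*slig4*/'.
Captured: group 1 = 'qh4f2*/xvy/*8o4rl*/xvy/*id0vf*/xvy/*slig4'.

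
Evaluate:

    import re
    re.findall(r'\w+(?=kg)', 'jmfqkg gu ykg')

['jmfq', 'y']

The positive lookaround only admits positions where the adjacent text matches; those characters stay outside the span.
No capturing groups, so `findall` returns the 2 full match strings.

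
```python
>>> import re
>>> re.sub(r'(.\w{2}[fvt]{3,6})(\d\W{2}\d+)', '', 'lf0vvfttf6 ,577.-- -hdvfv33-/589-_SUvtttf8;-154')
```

This matches any character, then exactly 2 of a word character, then 3 to 6 of one of [fvt] (captured); then a digit, then exactly 2 of a non-word character, then one or more of a digit (captured).
Matches: at [0:15] → 'lf0vvfttf6 ,577'; at [33:47] → '_SUvtttf8;-154'.
Each match is replaced by ''.

'.-- -hdvfv33-/589-'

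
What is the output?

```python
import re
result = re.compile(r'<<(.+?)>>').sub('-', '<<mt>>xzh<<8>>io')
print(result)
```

-xzh-io

A non-greedy quantifier consumes as few characters as it can — just enough that the remainder of the pattern still matches from where it stops; whatever follows it matches normally.
`sub` substitutes '-' at each match site.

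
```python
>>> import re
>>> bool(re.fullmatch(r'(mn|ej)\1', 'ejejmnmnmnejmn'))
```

A backreference is literal: `\1` must see the identical characters the first group matched.
`fullmatch` succeeds only if the pattern covers the string from start to end.
Here the string isn't matched end-to-end, so the call returns None, and `bool(None)` is False.

False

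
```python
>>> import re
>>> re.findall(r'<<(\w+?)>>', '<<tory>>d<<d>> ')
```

Because there's exactly one group, `findall` drops the full match and keeps group 1 from each hit.

['tory', 'd']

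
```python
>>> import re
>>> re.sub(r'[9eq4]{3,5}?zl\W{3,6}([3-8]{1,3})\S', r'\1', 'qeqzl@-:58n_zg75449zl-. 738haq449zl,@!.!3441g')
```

'58_zg75738a344g'

Each match is replaced using the text its own group 1 captured.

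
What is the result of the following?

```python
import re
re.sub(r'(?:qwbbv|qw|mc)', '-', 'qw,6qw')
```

'-,6-'

Each match is replaced by '-'.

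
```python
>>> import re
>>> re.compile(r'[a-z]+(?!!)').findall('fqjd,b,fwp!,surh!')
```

['fqjd', 'b', 'fw', 'sur']

The negative lookahead/lookbehind blocks any match where the forbidden context is present.
Since nothing is captured, `findall` lists the 4 matched substrings directly.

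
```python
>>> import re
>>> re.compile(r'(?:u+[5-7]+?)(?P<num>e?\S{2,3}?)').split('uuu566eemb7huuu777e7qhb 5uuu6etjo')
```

['', '66', 'eemb7h', '77', 'e7qhb 5', 'etj', 'o']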